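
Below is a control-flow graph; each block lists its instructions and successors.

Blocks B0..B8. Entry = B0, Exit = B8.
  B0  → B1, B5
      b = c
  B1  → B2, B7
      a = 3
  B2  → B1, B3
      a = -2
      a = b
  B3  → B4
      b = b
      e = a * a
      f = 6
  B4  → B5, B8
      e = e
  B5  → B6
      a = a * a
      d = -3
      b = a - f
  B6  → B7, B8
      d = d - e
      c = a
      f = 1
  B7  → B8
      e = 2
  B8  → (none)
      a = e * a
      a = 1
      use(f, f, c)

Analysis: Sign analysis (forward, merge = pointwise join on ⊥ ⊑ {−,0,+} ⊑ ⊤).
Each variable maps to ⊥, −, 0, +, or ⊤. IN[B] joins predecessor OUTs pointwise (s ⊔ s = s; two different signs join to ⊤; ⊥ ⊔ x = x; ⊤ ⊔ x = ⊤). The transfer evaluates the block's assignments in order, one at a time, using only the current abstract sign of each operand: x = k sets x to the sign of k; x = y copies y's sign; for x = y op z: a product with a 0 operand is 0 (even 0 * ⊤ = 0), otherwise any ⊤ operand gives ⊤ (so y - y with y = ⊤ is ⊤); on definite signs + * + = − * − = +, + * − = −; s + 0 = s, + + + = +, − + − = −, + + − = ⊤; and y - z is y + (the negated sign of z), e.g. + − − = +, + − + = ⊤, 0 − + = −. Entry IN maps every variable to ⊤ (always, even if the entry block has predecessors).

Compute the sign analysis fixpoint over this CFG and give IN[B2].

Answer: {a: +, b: ⊤, c: ⊤, d: ⊤, e: ⊤, f: ⊤}

Derivation:
Fixpoint table:
  B0:  IN=(all ⊤)  OUT=(all ⊤)
  B1:  IN=(all ⊤)  OUT={a:+; rest ⊤}
  B2:  IN={a:+; rest ⊤}  OUT=(all ⊤)
  B3:  IN=(all ⊤)  OUT={f:+; rest ⊤}
  B4:  IN={f:+; rest ⊤}  OUT={f:+; rest ⊤}
  B5:  IN=(all ⊤)  OUT={d:-; rest ⊤}
  B6:  IN={d:-; rest ⊤}  OUT={f:+; rest ⊤}
  B7:  IN=(all ⊤)  OUT={e:+; rest ⊤}
  B8:  IN=(all ⊤)  OUT={a:+; rest ⊤}

Merge at B2: IN[B2] = OUT[B1] = {a: +, b: ⊤, c: ⊤, d: ⊤, e: ⊤, f: ⊤}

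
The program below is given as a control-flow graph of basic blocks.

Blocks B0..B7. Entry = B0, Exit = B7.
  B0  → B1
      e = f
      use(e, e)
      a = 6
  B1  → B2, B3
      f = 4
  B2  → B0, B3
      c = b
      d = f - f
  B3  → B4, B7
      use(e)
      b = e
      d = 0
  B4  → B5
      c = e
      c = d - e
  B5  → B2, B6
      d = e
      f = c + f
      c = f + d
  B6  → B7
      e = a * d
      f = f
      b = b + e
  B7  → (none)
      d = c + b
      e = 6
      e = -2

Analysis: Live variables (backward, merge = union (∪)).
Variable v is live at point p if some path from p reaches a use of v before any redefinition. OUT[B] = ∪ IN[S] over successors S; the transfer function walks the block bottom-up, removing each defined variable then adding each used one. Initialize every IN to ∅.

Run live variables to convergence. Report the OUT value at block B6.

Converged values:
  B0: | IN={b, c, f} | OUT={a, b, c, e}
  B1: | IN={a, b, c, e} | OUT={a, b, c, e, f}
  B2: | IN={a, b, e, f} | OUT={a, b, c, e, f}
  B3: | IN={a, c, e, f} | OUT={a, b, c, d, e, f}
  B4: | IN={a, b, d, e, f} | OUT={a, b, c, e, f}
  B5: | IN={a, b, c, e, f} | OUT={a, b, c, d, e, f}
  B6: | IN={a, b, c, d, f} | OUT={b, c}
  B7: | IN={b, c} | OUT={}

Merge at B6: OUT[B6] = IN[B7] = {b, c}

Answer: {b, c}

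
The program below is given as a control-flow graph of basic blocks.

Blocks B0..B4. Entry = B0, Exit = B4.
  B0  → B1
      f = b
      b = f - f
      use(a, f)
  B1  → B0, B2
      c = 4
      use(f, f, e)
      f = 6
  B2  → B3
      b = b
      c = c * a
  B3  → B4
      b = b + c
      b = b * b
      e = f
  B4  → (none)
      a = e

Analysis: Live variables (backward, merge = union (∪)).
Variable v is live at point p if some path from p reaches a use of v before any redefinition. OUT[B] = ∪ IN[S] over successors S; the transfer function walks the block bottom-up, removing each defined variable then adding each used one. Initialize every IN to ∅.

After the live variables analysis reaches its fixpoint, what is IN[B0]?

Converged values:
  B0:   IN={a, b, e}   OUT={a, b, e, f}
  B1:   IN={a, b, e, f}   OUT={a, b, c, e, f}
  B2:   IN={a, b, c, f}   OUT={b, c, f}
  B3:   IN={b, c, f}   OUT={e}
  B4:   IN={e}   OUT={}

Merge at B0: OUT[B0] = IN[B1] = {a, b, e, f}
Applying B0's transfer function to that OUT value gives IN[B0] (row B0 above).

Answer: {a, b, e}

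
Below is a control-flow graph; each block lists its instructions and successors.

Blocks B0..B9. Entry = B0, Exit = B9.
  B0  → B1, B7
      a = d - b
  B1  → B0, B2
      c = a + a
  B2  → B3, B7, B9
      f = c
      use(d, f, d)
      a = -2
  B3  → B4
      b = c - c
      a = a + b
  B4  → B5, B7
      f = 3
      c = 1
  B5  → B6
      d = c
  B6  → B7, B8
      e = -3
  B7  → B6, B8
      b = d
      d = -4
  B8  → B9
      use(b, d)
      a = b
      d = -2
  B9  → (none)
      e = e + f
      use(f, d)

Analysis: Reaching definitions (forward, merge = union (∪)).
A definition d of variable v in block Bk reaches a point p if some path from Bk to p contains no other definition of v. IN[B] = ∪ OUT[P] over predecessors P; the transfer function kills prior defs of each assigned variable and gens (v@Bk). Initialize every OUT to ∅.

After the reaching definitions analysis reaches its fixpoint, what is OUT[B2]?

Converged values:
  B0: | IN={a@B0, c@B1} | OUT={a@B0, c@B1}
  B1: | IN={a@B0, c@B1} | OUT={a@B0, c@B1}
  B2: | IN={a@B0, c@B1} | OUT={a@B2, c@B1, f@B2}
  B3: | IN={a@B2, c@B1, f@B2} | OUT={a@B3, b@B3, c@B1, f@B2}
  B4: | IN={a@B3, b@B3, c@B1, f@B2} | OUT={a@B3, b@B3, c@B4, f@B4}
  B5: | IN={a@B3, b@B3, c@B4, f@B4} | OUT={a@B3, b@B3, c@B4, d@B5, f@B4}
  B6: | IN={a@B0, a@B2, a@B3, b@B3, b@B7, c@B1, c@B4, d@B5, d@B7, e@B6, f@B2, f@B4} | OUT={a@B0, a@B2, a@B3, b@B3, b@B7, c@B1, c@B4, d@B5, d@B7, e@B6, f@B2, f@B4}
  B7: | IN={a@B0, a@B2, a@B3, b@B3, b@B7, c@B1, c@B4, d@B5, d@B7, e@B6, f@B2, f@B4} | OUT={a@B0, a@B2, a@B3, b@B7, c@B1, c@B4, d@B7, e@B6, f@B2, f@B4}
  B8: | IN={a@B0, a@B2, a@B3, b@B3, b@B7, c@B1, c@B4, d@B5, d@B7, e@B6, f@B2, f@B4} | OUT={a@B8, b@B3, b@B7, c@B1, c@B4, d@B8, e@B6, f@B2, f@B4}
  B9: | IN={a@B2, a@B8, b@B3, b@B7, c@B1, c@B4, d@B8, e@B6, f@B2, f@B4} | OUT={a@B2, a@B8, b@B3, b@B7, c@B1, c@B4, d@B8, e@B9, f@B2, f@B4}

Merge at B2: IN[B2] = OUT[B1] = {a@B0, c@B1}
Applying B2's transfer function to that IN value gives OUT[B2] (row B2 above).

Answer: {a@B2, c@B1, f@B2}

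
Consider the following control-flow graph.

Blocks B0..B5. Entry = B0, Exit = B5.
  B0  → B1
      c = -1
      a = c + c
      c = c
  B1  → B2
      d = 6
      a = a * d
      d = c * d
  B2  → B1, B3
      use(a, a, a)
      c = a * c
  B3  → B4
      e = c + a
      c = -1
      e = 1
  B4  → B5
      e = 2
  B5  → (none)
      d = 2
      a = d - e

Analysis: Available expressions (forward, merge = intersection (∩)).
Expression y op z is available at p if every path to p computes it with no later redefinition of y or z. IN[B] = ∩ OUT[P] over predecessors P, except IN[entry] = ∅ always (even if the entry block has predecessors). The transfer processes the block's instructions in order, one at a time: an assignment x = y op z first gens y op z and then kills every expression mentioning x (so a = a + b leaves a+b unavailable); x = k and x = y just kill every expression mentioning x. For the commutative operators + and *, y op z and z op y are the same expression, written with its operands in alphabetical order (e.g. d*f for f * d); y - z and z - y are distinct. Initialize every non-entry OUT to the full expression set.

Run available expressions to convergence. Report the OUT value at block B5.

Fixpoint table:
  B0:   IN={}   OUT={}
  B1:   IN={}   OUT={}
  B2:   IN={}   OUT={}
  B3:   IN={}   OUT={}
  B4:   IN={}   OUT={}
  B5:   IN={}   OUT={d-e}

Merge at B5: IN[B5] = OUT[B4] = {}
Applying B5's transfer function to that IN value gives OUT[B5] (row B5 above).

Answer: {d-e}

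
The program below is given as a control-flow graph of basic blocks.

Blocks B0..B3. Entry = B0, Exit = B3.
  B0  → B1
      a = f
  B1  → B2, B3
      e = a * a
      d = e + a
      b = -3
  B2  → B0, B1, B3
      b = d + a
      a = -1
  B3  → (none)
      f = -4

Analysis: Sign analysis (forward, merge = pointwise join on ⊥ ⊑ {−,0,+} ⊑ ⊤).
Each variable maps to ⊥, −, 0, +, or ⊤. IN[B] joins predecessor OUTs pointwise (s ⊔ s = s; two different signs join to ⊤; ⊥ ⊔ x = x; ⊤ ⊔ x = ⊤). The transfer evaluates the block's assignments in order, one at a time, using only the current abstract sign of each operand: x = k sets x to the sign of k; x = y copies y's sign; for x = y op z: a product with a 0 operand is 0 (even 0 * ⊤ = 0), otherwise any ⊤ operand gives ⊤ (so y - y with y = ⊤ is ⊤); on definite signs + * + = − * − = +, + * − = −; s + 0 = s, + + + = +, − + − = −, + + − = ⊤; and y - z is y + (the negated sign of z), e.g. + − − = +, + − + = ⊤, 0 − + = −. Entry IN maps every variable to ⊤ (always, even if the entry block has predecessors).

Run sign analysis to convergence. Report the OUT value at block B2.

Per-block solution:
  B0:  IN=(all ⊤)  OUT=(all ⊤)
  B1:  IN=(all ⊤)  OUT={b:-; rest ⊤}
  B2:  IN={b:-; rest ⊤}  OUT={a:-; rest ⊤}
  B3:  IN=(all ⊤)  OUT={f:-; rest ⊤}

Merge at B2: IN[B2] = OUT[B1] = {a: ⊤, b: -, c: ⊤, d: ⊤, e: ⊤, f: ⊤}
Applying B2's transfer function to that IN value gives OUT[B2] (row B2 above).

Answer: {a: -, b: ⊤, c: ⊤, d: ⊤, e: ⊤, f: ⊤}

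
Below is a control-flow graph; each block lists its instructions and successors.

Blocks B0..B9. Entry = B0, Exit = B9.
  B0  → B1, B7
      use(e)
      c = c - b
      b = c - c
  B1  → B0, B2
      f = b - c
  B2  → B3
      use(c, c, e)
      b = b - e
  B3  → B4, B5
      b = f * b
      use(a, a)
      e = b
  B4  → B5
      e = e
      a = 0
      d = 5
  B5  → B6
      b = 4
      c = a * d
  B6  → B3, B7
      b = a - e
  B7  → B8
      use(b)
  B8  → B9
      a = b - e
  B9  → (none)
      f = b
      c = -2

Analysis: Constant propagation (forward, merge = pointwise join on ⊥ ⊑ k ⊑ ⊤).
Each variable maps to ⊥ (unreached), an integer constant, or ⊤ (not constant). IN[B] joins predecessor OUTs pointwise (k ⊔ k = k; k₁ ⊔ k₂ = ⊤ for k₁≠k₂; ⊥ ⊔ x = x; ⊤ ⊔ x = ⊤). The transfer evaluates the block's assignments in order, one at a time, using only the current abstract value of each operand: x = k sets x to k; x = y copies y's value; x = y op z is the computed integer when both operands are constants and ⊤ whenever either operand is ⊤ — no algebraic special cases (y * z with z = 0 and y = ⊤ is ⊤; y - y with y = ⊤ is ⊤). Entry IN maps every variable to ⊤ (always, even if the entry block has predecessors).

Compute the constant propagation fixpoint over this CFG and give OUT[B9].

Answer: {a: ⊤, b: ⊤, c: -2, d: ⊤, e: ⊤, f: ⊤}

Trace:
Fixpoint table:
  B0:  IN=(all ⊤)  OUT=(all ⊤)
  B1:  IN=(all ⊤)  OUT=(all ⊤)
  B2:  IN=(all ⊤)  OUT=(all ⊤)
  B3:  IN=(all ⊤)  OUT=(all ⊤)
  B4:  IN=(all ⊤)  OUT={a:0, d:5; rest ⊤}
  B5:  IN=(all ⊤)  OUT={b:4; rest ⊤}
  B6:  IN={b:4; rest ⊤}  OUT=(all ⊤)
  B7:  IN=(all ⊤)  OUT=(all ⊤)
  B8:  IN=(all ⊤)  OUT=(all ⊤)
  B9:  IN=(all ⊤)  OUT={c:-2; rest ⊤}

Merge at B9: IN[B9] = OUT[B8] = {a: ⊤, b: ⊤, c: ⊤, d: ⊤, e: ⊤, f: ⊤}
Applying B9's transfer function to that IN value gives OUT[B9] (row B9 above).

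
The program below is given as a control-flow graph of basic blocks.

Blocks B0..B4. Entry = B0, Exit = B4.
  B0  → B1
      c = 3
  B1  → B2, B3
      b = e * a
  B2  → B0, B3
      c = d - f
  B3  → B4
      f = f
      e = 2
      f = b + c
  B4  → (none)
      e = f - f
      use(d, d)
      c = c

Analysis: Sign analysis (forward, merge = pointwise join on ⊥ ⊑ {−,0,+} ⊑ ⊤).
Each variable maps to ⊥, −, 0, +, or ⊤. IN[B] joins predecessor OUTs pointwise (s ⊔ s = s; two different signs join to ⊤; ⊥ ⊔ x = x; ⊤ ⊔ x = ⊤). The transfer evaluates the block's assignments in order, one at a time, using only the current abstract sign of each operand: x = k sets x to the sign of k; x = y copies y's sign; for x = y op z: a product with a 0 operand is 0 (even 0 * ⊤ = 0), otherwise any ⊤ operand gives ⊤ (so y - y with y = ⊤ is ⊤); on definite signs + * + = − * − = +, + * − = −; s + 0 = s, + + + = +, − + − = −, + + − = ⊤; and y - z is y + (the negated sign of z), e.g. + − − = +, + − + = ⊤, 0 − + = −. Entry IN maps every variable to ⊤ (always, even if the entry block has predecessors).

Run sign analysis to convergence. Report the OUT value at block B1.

Per-block solution:
  B0:   IN=(all ⊤)   OUT={c:+; rest ⊤}
  B1:   IN={c:+; rest ⊤}   OUT={c:+; rest ⊤}
  B2:   IN={c:+; rest ⊤}   OUT=(all ⊤)
  B3:   IN=(all ⊤)   OUT={e:+; rest ⊤}
  B4:   IN={e:+; rest ⊤}   OUT=(all ⊤)

Merge at B1: IN[B1] = OUT[B0] = {a: ⊤, b: ⊤, c: +, d: ⊤, e: ⊤, f: ⊤}
Applying B1's transfer function to that IN value gives OUT[B1] (row B1 above).

Answer: {a: ⊤, b: ⊤, c: +, d: ⊤, e: ⊤, f: ⊤}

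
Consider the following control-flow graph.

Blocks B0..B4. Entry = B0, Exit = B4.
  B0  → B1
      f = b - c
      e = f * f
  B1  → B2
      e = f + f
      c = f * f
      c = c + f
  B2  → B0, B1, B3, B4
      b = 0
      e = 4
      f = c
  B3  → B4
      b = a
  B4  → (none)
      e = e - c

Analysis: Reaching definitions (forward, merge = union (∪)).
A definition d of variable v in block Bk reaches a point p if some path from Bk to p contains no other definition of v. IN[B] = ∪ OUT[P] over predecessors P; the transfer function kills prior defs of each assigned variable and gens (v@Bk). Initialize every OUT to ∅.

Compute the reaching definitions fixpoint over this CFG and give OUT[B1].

Answer: {b@B2, c@B1, e@B1, f@B0, f@B2}

Derivation:
Fixpoint table:
  B0:   IN={b@B2, c@B1, e@B2, f@B2}   OUT={b@B2, c@B1, e@B0, f@B0}
  B1:   IN={b@B2, c@B1, e@B0, e@B2, f@B0, f@B2}   OUT={b@B2, c@B1, e@B1, f@B0, f@B2}
  B2:   IN={b@B2, c@B1, e@B1, f@B0, f@B2}   OUT={b@B2, c@B1, e@B2, f@B2}
  B3:   IN={b@B2, c@B1, e@B2, f@B2}   OUT={b@B3, c@B1, e@B2, f@B2}
  B4:   IN={b@B2, b@B3, c@B1, e@B2, f@B2}   OUT={b@B2, b@B3, c@B1, e@B4, f@B2}

Merge at B1: IN[B1] = OUT[B0] ⊔ OUT[B2] = {b@B2, c@B1, e@B0, e@B2, f@B0, f@B2}
Applying B1's transfer function to that IN value gives OUT[B1] (row B1 above).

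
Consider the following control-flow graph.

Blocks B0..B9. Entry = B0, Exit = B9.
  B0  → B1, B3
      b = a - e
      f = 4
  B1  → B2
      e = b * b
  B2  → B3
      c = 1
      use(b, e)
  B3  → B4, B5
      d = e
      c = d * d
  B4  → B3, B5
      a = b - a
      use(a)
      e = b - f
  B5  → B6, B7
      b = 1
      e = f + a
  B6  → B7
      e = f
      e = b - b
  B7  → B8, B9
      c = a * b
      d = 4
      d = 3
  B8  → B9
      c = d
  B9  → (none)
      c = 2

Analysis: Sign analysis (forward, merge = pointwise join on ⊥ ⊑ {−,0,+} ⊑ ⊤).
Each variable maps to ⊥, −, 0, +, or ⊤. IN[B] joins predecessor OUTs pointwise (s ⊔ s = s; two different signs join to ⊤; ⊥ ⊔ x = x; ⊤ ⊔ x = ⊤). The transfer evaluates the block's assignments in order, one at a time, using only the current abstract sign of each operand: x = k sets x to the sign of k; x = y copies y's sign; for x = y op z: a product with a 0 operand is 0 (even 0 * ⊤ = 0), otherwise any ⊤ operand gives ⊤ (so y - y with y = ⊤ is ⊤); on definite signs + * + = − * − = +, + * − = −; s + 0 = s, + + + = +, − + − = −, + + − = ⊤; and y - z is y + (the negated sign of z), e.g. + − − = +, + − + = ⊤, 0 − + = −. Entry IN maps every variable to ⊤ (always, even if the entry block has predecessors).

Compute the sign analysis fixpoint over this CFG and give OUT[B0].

Converged values:
  B0: | IN=(all ⊤) | OUT={f:+; rest ⊤}
  B1: | IN={f:+; rest ⊤} | OUT={f:+; rest ⊤}
  B2: | IN={f:+; rest ⊤} | OUT={c:+, f:+; rest ⊤}
  B3: | IN={f:+; rest ⊤} | OUT={f:+; rest ⊤}
  B4: | IN={f:+; rest ⊤} | OUT={f:+; rest ⊤}
  B5: | IN={f:+; rest ⊤} | OUT={b:+, f:+; rest ⊤}
  B6: | IN={b:+, f:+; rest ⊤} | OUT={b:+, f:+; rest ⊤}
  B7: | IN={b:+, f:+; rest ⊤} | OUT={b:+, d:+, f:+; rest ⊤}
  B8: | IN={b:+, d:+, f:+; rest ⊤} | OUT={b:+, c:+, d:+, f:+; rest ⊤}
  B9: | IN={b:+, d:+, f:+; rest ⊤} | OUT={b:+, c:+, d:+, f:+; rest ⊤}

B0 is the boundary node: IN[B0] = {a: ⊤, b: ⊤, c: ⊤, d: ⊤, e: ⊤, f: ⊤}
Applying B0's transfer function to that IN value gives OUT[B0] (row B0 above).

Answer: {a: ⊤, b: ⊤, c: ⊤, d: ⊤, e: ⊤, f: +}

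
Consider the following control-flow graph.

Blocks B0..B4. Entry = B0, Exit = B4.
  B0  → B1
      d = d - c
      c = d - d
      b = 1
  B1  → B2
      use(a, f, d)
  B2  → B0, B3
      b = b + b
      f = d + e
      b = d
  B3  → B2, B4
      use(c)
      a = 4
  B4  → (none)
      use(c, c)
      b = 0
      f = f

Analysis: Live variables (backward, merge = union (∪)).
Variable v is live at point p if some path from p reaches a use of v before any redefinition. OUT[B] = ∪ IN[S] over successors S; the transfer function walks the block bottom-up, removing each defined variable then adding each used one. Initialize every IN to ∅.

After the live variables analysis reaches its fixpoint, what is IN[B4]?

Answer: {c, f}

Trace:
Converged values:
  B0: | IN={a, c, d, e, f} | OUT={a, b, c, d, e, f}
  B1: | IN={a, b, c, d, e, f} | OUT={a, b, c, d, e}
  B2: | IN={a, b, c, d, e} | OUT={a, b, c, d, e, f}
  B3: | IN={b, c, d, e, f} | OUT={a, b, c, d, e, f}
  B4: | IN={c, f} | OUT={}

B4 is the boundary node: OUT[B4] = {}
Applying B4's transfer function to that OUT value gives IN[B4] (row B4 above).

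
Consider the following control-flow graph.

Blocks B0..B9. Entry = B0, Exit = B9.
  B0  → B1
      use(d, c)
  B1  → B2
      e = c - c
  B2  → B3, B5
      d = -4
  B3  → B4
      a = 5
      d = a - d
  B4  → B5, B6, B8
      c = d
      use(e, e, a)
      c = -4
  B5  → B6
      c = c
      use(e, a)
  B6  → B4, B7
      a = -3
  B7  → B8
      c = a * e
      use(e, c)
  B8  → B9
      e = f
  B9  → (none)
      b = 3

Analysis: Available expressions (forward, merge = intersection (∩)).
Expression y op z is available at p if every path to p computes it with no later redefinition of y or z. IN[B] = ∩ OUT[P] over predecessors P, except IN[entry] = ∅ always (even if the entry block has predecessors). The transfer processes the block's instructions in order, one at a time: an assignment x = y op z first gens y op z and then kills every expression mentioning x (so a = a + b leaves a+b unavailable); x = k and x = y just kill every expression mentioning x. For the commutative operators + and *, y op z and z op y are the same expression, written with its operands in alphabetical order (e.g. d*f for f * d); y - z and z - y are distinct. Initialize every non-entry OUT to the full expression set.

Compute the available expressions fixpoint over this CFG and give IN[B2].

Converged values:
  B0:   IN={}   OUT={}
  B1:   IN={}   OUT={c-c}
  B2:   IN={c-c}   OUT={c-c}
  B3:   IN={c-c}   OUT={c-c}
  B4:   IN={}   OUT={}
  B5:   IN={}   OUT={}
  B6:   IN={}   OUT={}
  B7:   IN={}   OUT={a*e}
  B8:   IN={}   OUT={}
  B9:   IN={}   OUT={}

Merge at B2: IN[B2] = OUT[B1] = {c-c}

Answer: {c-c}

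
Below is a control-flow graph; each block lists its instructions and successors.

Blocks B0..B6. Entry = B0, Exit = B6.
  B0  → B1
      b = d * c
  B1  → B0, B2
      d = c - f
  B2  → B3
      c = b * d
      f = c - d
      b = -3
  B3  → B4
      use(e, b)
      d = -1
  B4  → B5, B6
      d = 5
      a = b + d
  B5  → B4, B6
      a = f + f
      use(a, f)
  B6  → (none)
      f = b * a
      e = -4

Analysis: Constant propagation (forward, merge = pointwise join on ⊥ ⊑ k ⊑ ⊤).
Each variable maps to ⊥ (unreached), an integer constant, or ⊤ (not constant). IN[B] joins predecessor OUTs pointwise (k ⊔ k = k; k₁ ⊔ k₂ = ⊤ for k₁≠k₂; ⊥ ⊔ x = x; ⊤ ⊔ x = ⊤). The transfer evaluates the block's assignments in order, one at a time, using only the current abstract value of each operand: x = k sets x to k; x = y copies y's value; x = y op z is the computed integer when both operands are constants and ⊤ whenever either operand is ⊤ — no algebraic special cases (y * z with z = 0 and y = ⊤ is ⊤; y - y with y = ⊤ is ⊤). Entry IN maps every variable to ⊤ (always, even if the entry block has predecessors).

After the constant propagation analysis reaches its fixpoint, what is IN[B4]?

Answer: {a: ⊤, b: -3, c: ⊤, d: ⊤, e: ⊤, f: ⊤}

Derivation:
Per-block solution:
  B0: | IN=(all ⊤) | OUT=(all ⊤)
  B1: | IN=(all ⊤) | OUT=(all ⊤)
  B2: | IN=(all ⊤) | OUT={b:-3; rest ⊤}
  B3: | IN={b:-3; rest ⊤} | OUT={b:-3, d:-1; rest ⊤}
  B4: | IN={b:-3; rest ⊤} | OUT={a:2, b:-3, d:5; rest ⊤}
  B5: | IN={a:2, b:-3, d:5; rest ⊤} | OUT={b:-3, d:5; rest ⊤}
  B6: | IN={b:-3, d:5; rest ⊤} | OUT={b:-3, d:5, e:-4; rest ⊤}

Merge at B4: IN[B4] = OUT[B3] ⊔ OUT[B5] = {a: ⊤, b: -3, c: ⊤, d: ⊤, e: ⊤, f: ⊤}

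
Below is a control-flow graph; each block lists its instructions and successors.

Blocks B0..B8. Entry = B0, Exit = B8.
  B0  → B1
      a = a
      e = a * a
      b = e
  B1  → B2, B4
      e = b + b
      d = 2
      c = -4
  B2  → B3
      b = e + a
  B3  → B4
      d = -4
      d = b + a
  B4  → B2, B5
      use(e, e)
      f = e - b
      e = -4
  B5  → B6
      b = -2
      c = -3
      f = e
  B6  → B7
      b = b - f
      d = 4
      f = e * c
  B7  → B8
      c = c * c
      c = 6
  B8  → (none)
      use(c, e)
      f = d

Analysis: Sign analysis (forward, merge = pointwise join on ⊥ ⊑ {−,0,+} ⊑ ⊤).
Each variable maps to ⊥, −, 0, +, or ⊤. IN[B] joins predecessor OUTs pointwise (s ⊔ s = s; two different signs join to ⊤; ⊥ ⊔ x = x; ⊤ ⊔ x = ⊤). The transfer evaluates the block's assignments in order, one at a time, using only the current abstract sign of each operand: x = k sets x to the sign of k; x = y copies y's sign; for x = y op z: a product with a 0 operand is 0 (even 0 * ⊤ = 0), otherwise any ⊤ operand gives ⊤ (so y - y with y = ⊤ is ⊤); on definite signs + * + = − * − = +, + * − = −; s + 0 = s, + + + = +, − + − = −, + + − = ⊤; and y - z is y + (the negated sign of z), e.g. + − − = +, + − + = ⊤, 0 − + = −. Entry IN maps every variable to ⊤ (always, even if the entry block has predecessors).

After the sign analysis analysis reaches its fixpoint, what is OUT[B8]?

Per-block solution:
  B0: | IN=(all ⊤) | OUT=(all ⊤)
  B1: | IN=(all ⊤) | OUT={c:-, d:+; rest ⊤}
  B2: | IN={c:-; rest ⊤} | OUT={c:-; rest ⊤}
  B3: | IN={c:-; rest ⊤} | OUT={c:-; rest ⊤}
  B4: | IN={c:-; rest ⊤} | OUT={c:-, e:-; rest ⊤}
  B5: | IN={c:-, e:-; rest ⊤} | OUT={b:-, c:-, e:-, f:-; rest ⊤}
  B6: | IN={b:-, c:-, e:-, f:-; rest ⊤} | OUT={c:-, d:+, e:-, f:+; rest ⊤}
  B7: | IN={c:-, d:+, e:-, f:+; rest ⊤} | OUT={c:+, d:+, e:-, f:+; rest ⊤}
  B8: | IN={c:+, d:+, e:-, f:+; rest ⊤} | OUT={c:+, d:+, e:-, f:+; rest ⊤}

Merge at B8: IN[B8] = OUT[B7] = {a: ⊤, b: ⊤, c: +, d: +, e: -, f: +}
Applying B8's transfer function to that IN value gives OUT[B8] (row B8 above).

Answer: {a: ⊤, b: ⊤, c: +, d: +, e: -, f: +}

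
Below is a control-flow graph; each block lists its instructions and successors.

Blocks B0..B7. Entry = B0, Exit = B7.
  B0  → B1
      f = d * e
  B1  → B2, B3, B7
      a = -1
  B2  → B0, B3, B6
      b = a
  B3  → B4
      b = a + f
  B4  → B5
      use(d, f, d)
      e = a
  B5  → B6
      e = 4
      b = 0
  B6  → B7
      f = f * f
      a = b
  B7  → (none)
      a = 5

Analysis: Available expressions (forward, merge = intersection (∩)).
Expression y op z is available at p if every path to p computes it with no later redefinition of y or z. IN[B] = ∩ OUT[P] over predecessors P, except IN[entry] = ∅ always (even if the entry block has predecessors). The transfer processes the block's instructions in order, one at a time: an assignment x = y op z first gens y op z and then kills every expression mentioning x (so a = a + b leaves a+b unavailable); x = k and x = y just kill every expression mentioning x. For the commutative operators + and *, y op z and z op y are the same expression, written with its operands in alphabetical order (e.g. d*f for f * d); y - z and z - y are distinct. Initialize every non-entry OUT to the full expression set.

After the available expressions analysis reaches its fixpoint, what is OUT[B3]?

Answer: {a+f, d*e}

Trace:
Converged values:
  B0: | IN={} | OUT={d*e}
  B1: | IN={d*e} | OUT={d*e}
  B2: | IN={d*e} | OUT={d*e}
  B3: | IN={d*e} | OUT={a+f, d*e}
  B4: | IN={a+f, d*e} | OUT={a+f}
  B5: | IN={a+f} | OUT={a+f}
  B6: | IN={} | OUT={}
  B7: | IN={} | OUT={}

Merge at B3: IN[B3] = OUT[B1] ∩ OUT[B2] = {d*e}
Applying B3's transfer function to that IN value gives OUT[B3] (row B3 above).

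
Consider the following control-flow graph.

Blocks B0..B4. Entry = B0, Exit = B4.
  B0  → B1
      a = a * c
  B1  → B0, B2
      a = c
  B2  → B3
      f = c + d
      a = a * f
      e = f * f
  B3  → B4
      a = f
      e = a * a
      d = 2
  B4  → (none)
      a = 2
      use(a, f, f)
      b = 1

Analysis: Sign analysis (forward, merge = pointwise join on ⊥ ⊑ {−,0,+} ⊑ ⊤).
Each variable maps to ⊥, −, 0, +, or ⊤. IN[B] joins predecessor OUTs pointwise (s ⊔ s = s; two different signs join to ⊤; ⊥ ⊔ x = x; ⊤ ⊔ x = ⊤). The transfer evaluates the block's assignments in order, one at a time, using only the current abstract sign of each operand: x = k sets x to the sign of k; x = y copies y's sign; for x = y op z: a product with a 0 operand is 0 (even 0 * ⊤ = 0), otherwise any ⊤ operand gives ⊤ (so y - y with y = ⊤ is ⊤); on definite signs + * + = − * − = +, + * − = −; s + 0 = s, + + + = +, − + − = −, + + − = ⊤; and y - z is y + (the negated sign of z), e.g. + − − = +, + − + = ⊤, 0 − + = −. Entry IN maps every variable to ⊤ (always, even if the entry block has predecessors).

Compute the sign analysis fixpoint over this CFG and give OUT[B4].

Per-block solution:
  B0:   IN=(all ⊤)   OUT=(all ⊤)
  B1:   IN=(all ⊤)   OUT=(all ⊤)
  B2:   IN=(all ⊤)   OUT=(all ⊤)
  B3:   IN=(all ⊤)   OUT={d:+; rest ⊤}
  B4:   IN={d:+; rest ⊤}   OUT={a:+, b:+, d:+; rest ⊤}

Merge at B4: IN[B4] = OUT[B3] = {a: ⊤, b: ⊤, c: ⊤, d: +, e: ⊤, f: ⊤}
Applying B4's transfer function to that IN value gives OUT[B4] (row B4 above).

Answer: {a: +, b: +, c: ⊤, d: +, e: ⊤, f: ⊤}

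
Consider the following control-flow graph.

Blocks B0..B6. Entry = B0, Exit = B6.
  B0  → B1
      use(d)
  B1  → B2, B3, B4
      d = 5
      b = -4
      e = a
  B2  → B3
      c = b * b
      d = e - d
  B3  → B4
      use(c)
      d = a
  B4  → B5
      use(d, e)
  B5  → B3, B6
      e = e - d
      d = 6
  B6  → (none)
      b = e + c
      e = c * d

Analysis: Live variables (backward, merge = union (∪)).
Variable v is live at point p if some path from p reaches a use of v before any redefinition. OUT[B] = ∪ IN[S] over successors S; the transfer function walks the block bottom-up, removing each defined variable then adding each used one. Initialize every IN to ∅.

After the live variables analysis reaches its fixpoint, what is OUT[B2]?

Answer: {a, c, e}

Trace:
Per-block solution:
  B0:  IN={a, c, d}  OUT={a, c}
  B1:  IN={a, c}  OUT={a, b, c, d, e}
  B2:  IN={a, b, d, e}  OUT={a, c, e}
  B3:  IN={a, c, e}  OUT={a, c, d, e}
  B4:  IN={a, c, d, e}  OUT={a, c, d, e}
  B5:  IN={a, c, d, e}  OUT={a, c, d, e}
  B6:  IN={c, d, e}  OUT={}

Merge at B2: OUT[B2] = IN[B3] = {a, c, e}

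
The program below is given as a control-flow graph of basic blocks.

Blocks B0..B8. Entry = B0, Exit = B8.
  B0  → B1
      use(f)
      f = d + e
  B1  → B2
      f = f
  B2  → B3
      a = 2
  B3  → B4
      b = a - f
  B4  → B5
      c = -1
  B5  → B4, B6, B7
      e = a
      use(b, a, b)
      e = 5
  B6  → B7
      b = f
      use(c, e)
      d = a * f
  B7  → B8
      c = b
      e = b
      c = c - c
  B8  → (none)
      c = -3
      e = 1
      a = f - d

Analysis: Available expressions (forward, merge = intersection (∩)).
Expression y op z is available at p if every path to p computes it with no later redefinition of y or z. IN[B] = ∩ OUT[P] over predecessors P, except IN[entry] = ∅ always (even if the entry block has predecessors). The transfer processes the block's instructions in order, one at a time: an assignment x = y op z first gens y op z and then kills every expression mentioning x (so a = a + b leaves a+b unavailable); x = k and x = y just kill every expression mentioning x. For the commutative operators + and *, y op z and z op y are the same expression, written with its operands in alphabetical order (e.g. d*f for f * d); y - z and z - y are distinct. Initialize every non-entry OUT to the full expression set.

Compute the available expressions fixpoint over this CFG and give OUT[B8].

Fixpoint table:
  B0:  IN={}  OUT={d+e}
  B1:  IN={d+e}  OUT={d+e}
  B2:  IN={d+e}  OUT={d+e}
  B3:  IN={d+e}  OUT={a-f, d+e}
  B4:  IN={a-f}  OUT={a-f}
  B5:  IN={a-f}  OUT={a-f}
  B6:  IN={a-f}  OUT={a*f, a-f}
  B7:  IN={a-f}  OUT={a-f}
  B8:  IN={a-f}  OUT={f-d}

Merge at B8: IN[B8] = OUT[B7] = {a-f}
Applying B8's transfer function to that IN value gives OUT[B8] (row B8 above).

Answer: {f-d}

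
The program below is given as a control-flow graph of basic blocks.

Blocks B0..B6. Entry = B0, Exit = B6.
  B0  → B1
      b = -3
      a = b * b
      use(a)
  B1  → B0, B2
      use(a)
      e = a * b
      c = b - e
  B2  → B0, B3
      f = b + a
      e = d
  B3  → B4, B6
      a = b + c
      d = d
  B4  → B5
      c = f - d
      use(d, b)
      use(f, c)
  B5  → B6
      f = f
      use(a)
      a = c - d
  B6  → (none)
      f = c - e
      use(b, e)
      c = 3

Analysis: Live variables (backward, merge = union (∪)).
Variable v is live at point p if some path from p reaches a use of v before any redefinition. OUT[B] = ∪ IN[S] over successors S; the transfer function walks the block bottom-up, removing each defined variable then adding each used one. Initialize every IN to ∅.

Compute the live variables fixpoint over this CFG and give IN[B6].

Answer: {b, c, e}

Trace:
Fixpoint table:
  B0:   IN={d}   OUT={a, b, d}
  B1:   IN={a, b, d}   OUT={a, b, c, d}
  B2:   IN={a, b, c, d}   OUT={b, c, d, e, f}
  B3:   IN={b, c, d, e, f}   OUT={a, b, c, d, e, f}
  B4:   IN={a, b, d, e, f}   OUT={a, b, c, d, e, f}
  B5:   IN={a, b, c, d, e, f}   OUT={b, c, e}
  B6:   IN={b, c, e}   OUT={}

B6 is the boundary node: OUT[B6] = {}
Applying B6's transfer function to that OUT value gives IN[B6] (row B6 above).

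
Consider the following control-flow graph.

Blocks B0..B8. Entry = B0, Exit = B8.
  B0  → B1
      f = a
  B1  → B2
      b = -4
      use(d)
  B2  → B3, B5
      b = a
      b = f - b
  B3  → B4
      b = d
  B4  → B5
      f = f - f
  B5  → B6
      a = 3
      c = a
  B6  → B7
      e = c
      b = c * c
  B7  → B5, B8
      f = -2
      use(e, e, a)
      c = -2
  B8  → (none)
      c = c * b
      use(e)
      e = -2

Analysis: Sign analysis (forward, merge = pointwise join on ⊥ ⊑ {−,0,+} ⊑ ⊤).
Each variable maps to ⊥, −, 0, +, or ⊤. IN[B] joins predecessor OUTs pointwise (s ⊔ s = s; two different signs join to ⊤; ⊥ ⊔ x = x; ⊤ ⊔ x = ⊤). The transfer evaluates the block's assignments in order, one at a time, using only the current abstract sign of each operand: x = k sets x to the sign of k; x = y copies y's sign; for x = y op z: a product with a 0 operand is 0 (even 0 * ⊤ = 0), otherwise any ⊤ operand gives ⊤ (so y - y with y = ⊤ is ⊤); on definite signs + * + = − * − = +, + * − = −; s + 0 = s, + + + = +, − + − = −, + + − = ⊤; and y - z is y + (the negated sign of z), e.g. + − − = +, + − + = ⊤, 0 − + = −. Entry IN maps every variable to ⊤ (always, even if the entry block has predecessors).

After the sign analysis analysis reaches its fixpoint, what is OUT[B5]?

Answer: {a: +, b: ⊤, c: +, d: ⊤, e: ⊤, f: ⊤}

Derivation:
Converged values:
  B0: | IN=(all ⊤) | OUT=(all ⊤)
  B1: | IN=(all ⊤) | OUT={b:-; rest ⊤}
  B2: | IN={b:-; rest ⊤} | OUT=(all ⊤)
  B3: | IN=(all ⊤) | OUT=(all ⊤)
  B4: | IN=(all ⊤) | OUT=(all ⊤)
  B5: | IN=(all ⊤) | OUT={a:+, c:+; rest ⊤}
  B6: | IN={a:+, c:+; rest ⊤} | OUT={a:+, b:+, c:+, e:+; rest ⊤}
  B7: | IN={a:+, b:+, c:+, e:+; rest ⊤} | OUT={a:+, b:+, c:-, e:+, f:-; rest ⊤}
  B8: | IN={a:+, b:+, c:-, e:+, f:-; rest ⊤} | OUT={a:+, b:+, c:-, e:-, f:-; rest ⊤}

Merge at B5: IN[B5] = OUT[B2] ⊔ OUT[B4] ⊔ OUT[B7] = {a: ⊤, b: ⊤, c: ⊤, d: ⊤, e: ⊤, f: ⊤}
Applying B5's transfer function to that IN value gives OUT[B5] (row B5 above).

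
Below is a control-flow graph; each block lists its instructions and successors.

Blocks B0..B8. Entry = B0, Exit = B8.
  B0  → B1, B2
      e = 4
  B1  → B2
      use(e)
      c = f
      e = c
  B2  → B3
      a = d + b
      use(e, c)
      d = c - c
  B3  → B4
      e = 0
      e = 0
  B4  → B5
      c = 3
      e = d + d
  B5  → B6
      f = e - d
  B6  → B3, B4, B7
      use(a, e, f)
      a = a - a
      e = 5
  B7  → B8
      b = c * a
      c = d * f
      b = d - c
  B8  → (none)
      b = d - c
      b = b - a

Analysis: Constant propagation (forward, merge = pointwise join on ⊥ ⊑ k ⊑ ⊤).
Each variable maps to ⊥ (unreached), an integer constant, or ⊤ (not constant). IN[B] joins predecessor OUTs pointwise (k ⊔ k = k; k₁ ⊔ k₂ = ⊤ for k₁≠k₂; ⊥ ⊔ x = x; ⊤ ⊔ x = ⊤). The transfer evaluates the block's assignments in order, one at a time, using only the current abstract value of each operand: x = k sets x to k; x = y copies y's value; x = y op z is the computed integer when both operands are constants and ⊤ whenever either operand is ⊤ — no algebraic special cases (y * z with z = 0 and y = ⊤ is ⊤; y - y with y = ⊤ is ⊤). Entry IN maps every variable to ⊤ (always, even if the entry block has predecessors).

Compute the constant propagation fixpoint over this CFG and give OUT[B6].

Converged values:
  B0:  IN=(all ⊤)  OUT={e:4; rest ⊤}
  B1:  IN={e:4; rest ⊤}  OUT=(all ⊤)
  B2:  IN=(all ⊤)  OUT=(all ⊤)
  B3:  IN=(all ⊤)  OUT={e:0; rest ⊤}
  B4:  IN=(all ⊤)  OUT={c:3; rest ⊤}
  B5:  IN={c:3; rest ⊤}  OUT={c:3; rest ⊤}
  B6:  IN={c:3; rest ⊤}  OUT={c:3, e:5; rest ⊤}
  B7:  IN={c:3, e:5; rest ⊤}  OUT={e:5; rest ⊤}
  B8:  IN={e:5; rest ⊤}  OUT={e:5; rest ⊤}

Merge at B6: IN[B6] = OUT[B5] = {a: ⊤, b: ⊤, c: 3, d: ⊤, e: ⊤, f: ⊤}
Applying B6's transfer function to that IN value gives OUT[B6] (row B6 above).

Answer: {a: ⊤, b: ⊤, c: 3, d: ⊤, e: 5, f: ⊤}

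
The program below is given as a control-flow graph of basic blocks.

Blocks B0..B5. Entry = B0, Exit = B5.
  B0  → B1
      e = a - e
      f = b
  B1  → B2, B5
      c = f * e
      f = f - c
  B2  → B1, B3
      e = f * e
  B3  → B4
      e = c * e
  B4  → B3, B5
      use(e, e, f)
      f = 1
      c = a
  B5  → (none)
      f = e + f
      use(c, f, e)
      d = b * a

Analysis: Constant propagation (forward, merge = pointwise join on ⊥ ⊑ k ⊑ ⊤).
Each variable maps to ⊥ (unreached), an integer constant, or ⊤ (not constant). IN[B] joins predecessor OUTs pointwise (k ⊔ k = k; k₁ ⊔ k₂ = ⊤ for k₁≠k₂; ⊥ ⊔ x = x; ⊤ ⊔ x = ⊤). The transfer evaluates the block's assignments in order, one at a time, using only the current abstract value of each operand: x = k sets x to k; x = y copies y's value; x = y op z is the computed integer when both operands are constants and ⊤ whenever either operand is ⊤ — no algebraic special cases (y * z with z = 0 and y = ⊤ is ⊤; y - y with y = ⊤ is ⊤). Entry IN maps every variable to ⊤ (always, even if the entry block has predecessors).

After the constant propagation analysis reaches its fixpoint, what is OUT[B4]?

Answer: {a: ⊤, b: ⊤, c: ⊤, d: ⊤, e: ⊤, f: 1}

Working:
Per-block solution:
  B0:   IN=(all ⊤)   OUT=(all ⊤)
  B1:   IN=(all ⊤)   OUT=(all ⊤)
  B2:   IN=(all ⊤)   OUT=(all ⊤)
  B3:   IN=(all ⊤)   OUT=(all ⊤)
  B4:   IN=(all ⊤)   OUT={f:1; rest ⊤}
  B5:   IN=(all ⊤)   OUT=(all ⊤)

Merge at B4: IN[B4] = OUT[B3] = {a: ⊤, b: ⊤, c: ⊤, d: ⊤, e: ⊤, f: ⊤}
Applying B4's transfer function to that IN value gives OUT[B4] (row B4 above).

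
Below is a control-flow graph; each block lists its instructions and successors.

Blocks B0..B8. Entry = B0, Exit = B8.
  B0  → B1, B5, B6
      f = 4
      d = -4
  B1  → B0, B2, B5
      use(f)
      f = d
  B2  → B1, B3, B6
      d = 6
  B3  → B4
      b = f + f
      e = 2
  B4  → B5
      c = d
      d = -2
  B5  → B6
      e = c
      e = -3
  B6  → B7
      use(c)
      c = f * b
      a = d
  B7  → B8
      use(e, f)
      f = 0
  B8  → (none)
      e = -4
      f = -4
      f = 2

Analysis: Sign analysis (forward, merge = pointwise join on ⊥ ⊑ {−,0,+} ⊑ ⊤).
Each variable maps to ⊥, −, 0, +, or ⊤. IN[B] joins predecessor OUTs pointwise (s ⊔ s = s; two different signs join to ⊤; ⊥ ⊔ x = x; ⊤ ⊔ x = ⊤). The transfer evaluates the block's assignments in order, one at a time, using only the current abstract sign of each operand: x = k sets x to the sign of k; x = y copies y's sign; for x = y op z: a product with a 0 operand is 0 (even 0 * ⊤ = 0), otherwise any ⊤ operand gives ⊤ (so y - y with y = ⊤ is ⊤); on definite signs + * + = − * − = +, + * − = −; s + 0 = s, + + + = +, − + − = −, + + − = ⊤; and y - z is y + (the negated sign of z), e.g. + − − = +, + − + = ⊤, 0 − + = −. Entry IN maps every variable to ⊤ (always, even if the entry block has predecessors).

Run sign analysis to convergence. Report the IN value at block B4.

Per-block solution:
  B0: | IN=(all ⊤) | OUT={d:-, f:+; rest ⊤}
  B1: | IN=(all ⊤) | OUT=(all ⊤)
  B2: | IN=(all ⊤) | OUT={d:+; rest ⊤}
  B3: | IN={d:+; rest ⊤} | OUT={d:+, e:+; rest ⊤}
  B4: | IN={d:+, e:+; rest ⊤} | OUT={c:+, d:-, e:+; rest ⊤}
  B5: | IN=(all ⊤) | OUT={e:-; rest ⊤}
  B6: | IN=(all ⊤) | OUT=(all ⊤)
  B7: | IN=(all ⊤) | OUT={f:0; rest ⊤}
  B8: | IN={f:0; rest ⊤} | OUT={e:-, f:+; rest ⊤}

Merge at B4: IN[B4] = OUT[B3] = {a: ⊤, b: ⊤, c: ⊤, d: +, e: +, f: ⊤}

Answer: {a: ⊤, b: ⊤, c: ⊤, d: +, e: +, f: ⊤}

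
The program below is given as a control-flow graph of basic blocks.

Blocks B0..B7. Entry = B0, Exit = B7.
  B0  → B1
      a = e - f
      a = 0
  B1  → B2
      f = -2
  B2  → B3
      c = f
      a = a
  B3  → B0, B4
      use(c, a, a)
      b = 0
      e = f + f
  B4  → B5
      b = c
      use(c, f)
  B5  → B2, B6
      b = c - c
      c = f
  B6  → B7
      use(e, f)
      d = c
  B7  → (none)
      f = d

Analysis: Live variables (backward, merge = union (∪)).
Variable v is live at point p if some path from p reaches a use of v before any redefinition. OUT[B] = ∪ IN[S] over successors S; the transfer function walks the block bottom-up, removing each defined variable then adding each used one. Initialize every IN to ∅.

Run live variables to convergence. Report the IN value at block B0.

Answer: {e, f}

Trace:
Per-block solution:
  B0:   IN={e, f}   OUT={a}
  B1:   IN={a}   OUT={a, f}
  B2:   IN={a, f}   OUT={a, c, f}
  B3:   IN={a, c, f}   OUT={a, c, e, f}
  B4:   IN={a, c, e, f}   OUT={a, c, e, f}
  B5:   IN={a, c, e, f}   OUT={a, c, e, f}
  B6:   IN={c, e, f}   OUT={d}
  B7:   IN={d}   OUT={}

Merge at B0: OUT[B0] = IN[B1] = {a}
Applying B0's transfer function to that OUT value gives IN[B0] (row B0 above).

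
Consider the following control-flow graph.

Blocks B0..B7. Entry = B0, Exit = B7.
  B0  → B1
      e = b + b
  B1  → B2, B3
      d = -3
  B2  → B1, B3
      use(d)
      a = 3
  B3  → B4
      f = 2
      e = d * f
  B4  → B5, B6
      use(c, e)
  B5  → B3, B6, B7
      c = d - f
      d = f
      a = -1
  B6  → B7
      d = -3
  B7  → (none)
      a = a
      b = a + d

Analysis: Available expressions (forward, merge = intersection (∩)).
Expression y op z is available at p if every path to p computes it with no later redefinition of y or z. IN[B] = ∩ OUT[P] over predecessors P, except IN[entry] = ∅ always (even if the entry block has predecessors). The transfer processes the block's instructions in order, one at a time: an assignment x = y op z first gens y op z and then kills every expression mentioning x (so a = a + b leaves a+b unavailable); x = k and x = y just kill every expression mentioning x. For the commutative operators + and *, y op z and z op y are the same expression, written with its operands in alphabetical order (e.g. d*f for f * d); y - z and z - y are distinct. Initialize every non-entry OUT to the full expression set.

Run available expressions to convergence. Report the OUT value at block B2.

Fixpoint table:
  B0:   IN={}   OUT={b+b}
  B1:   IN={b+b}   OUT={b+b}
  B2:   IN={b+b}   OUT={b+b}
  B3:   IN={b+b}   OUT={b+b, d*f}
  B4:   IN={b+b, d*f}   OUT={b+b, d*f}
  B5:   IN={b+b, d*f}   OUT={b+b}
  B6:   IN={b+b}   OUT={b+b}
  B7:   IN={b+b}   OUT={a+d}

Merge at B2: IN[B2] = OUT[B1] = {b+b}
Applying B2's transfer function to that IN value gives OUT[B2] (row B2 above).

Answer: {b+b}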